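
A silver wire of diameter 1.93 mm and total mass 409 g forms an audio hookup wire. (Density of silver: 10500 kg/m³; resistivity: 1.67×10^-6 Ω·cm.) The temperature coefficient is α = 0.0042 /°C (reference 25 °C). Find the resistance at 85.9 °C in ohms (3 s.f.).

0.0954 Ω

ρ = 1.67×10^-6 Ω·cm = 1.67×10^-8 Ω·m
A = π(d/2)² = π(9.6500e-04 m)² = 2.9255e-06 m²
L = m/(density·A) = 0.409/(10500×2.9255e-06) = 13.31 m
R = ρL/A = (1.67×10^-8)(13.31)/(2.9255e-06) = 0.076 Ω
R(85.9 °C) = 0.076 × (1 + 0.0042×60.9) = 0.0954 Ω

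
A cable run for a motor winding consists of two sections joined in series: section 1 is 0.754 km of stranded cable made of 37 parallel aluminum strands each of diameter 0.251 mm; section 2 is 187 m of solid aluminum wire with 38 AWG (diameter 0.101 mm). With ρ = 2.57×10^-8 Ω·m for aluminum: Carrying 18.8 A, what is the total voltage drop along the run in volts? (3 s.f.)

Section 1: A_strand = π(1.2550e-04)² = 4.948e-08 m²; R₁ = ρL/(N·A_s) = (2.57×10^-8)(754)/(37×4.948e-08) = 10.58 Ω
Section 2: A = π(0.101/2 mm)² = π(5.0500e-05 m)² = 8.012e-09 m²
R₂ = (2.57×10^-8)(187)/(8.012e-09) = 599.8 Ω
R = R₁ + R₂ = 610.4 Ω
V = IR = 18.8 × 610.4 = 11500 V

11500 V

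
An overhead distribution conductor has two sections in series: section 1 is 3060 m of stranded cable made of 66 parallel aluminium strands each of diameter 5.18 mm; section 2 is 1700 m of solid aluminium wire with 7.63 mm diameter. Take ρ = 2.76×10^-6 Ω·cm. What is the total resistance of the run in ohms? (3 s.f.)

1.09 Ω

ρ = 2.76×10^-6 Ω·cm = 2.76×10^-8 Ω·m
Section 1: A_strand = π(2.5900e-03)² = 2.107e-05 m²; R₁ = ρL/(N·A_s) = (2.76×10^-8)(3060)/(66×2.107e-05) = 0.06072 Ω
Section 2: A = π(d/2)² = π(3.8150e-03 m)² = 4.572e-05 m²
R₂ = (2.76×10^-8)(1700)/(4.572e-05) = 1.026 Ω
R = R₁ + R₂ = 1.09 Ω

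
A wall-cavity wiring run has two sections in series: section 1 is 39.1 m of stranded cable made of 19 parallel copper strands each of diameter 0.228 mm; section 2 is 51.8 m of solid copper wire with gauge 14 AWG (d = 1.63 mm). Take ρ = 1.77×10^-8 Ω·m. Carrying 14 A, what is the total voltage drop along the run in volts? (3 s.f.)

Section 1: A_strand = π(1.1400e-04)² = 4.083e-08 m²; R₁ = ρL/(N·A_s) = (1.77×10^-8)(39.1)/(19×4.083e-08) = 0.8921 Ω
Section 2: A = π(1.63/2 mm)² = π(8.1500e-04 m)² = 2.087e-06 m²
R₂ = (1.77×10^-8)(51.8)/(2.087e-06) = 0.4394 Ω
R = R₁ + R₂ = 1.332 Ω
V = IR = 14 × 1.332 = 18.6 V

18.6 V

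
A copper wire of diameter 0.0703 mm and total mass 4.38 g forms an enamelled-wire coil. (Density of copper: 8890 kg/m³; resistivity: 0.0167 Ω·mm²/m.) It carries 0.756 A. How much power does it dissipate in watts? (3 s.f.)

312 W

ρ = 0.0167 Ω·mm²/m = 1.67×10^-8 Ω·m
A = π(d/2)² = π(3.5150e-05 m)² = 3.8815e-09 m²
L = m/(density·A) = 0.00438/(8890×3.8815e-09) = 126.9 m
R = ρL/A = (1.67×10^-8)(126.9)/(3.8815e-09) = 546.1 Ω
P = I²R = (0.756)² × 546.1 = 312 W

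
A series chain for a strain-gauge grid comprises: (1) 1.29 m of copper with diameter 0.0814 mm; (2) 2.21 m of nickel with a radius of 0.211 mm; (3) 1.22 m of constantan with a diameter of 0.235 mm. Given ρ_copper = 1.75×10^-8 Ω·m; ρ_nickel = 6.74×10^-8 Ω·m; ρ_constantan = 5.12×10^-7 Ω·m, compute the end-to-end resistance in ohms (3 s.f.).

Seg 1: A = π(d/2)² = π(4.0700e-05 m)² = 5.204e-09 m²
R_1 = (1.75×10^-8)(1.29)/(5.204e-09) = 4.338 Ω
Seg 2: A = πr² = π(2.1100e-04 m)² = 1.399e-07 m²
R_2 = (6.74×10^-8)(2.21)/(1.399e-07) = 1.065 Ω
Seg 3: A = π(d/2)² = π(1.1750e-04 m)² = 4.337e-08 m²
R_3 = (5.12×10^-7)(1.22)/(4.337e-08) = 14.4 Ω
R_total = R_1 + R_2 + R_3 = 19.8 Ω

19.8 Ω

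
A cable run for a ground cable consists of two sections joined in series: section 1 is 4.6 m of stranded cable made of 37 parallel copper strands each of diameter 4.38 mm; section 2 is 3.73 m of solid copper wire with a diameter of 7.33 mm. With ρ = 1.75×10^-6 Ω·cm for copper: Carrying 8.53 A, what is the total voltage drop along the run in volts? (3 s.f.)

0.0144 V

ρ = 1.75×10^-6 Ω·cm = 1.75×10^-8 Ω·m
Section 1: A_strand = π(2.1900e-03)² = 1.507e-05 m²; R₁ = ρL/(N·A_s) = (1.75×10^-8)(4.6)/(37×1.507e-05) = 1.444×10^-4 Ω
Section 2: A = π(d/2)² = π(3.6650e-03 m)² = 4.220e-05 m²
R₂ = (1.75×10^-8)(3.73)/(4.220e-05) = 0.001547 Ω
R = R₁ + R₂ = 0.001691 Ω
V = IR = 8.53 × 0.001691 = 0.0144 V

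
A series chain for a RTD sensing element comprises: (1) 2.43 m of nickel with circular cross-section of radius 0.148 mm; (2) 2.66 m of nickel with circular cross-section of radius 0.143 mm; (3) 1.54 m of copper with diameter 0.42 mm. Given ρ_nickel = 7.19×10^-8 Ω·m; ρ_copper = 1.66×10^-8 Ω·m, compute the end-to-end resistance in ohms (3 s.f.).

Seg 1: A = πr² = π(1.4800e-04 m)² = 6.881e-08 m²
R_1 = (7.19×10^-8)(2.43)/(6.881e-08) = 2.539 Ω
Seg 2: A = πr² = π(1.4300e-04 m)² = 6.424e-08 m²
R_2 = (7.19×10^-8)(2.66)/(6.424e-08) = 2.977 Ω
Seg 3: A = π(d/2)² = π(2.1000e-04 m)² = 1.385e-07 m²
R_3 = (1.66×10^-8)(1.54)/(1.385e-07) = 0.1845 Ω
R_total = R_1 + R_2 + R_3 = 5.70 Ω

5.70 Ω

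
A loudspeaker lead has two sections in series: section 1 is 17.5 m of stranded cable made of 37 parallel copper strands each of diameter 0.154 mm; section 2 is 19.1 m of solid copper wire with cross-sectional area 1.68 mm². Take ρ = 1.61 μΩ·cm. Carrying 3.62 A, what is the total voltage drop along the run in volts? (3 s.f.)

2.14 V

ρ = 1.61 μΩ·cm = 1.61×10^-8 Ω·m
Section 1: A_strand = π(7.7000e-05)² = 1.863e-08 m²; R₁ = ρL/(N·A_s) = (1.61×10^-8)(17.5)/(37×1.863e-08) = 0.4088 Ω
Section 2: A = 1.68 mm² = 1.680e-06 m²
R₂ = (1.61×10^-8)(19.1)/(1.680e-06) = 0.183 Ω
R = R₁ + R₂ = 0.5919 Ω
V = IR = 3.62 × 0.5919 = 2.14 V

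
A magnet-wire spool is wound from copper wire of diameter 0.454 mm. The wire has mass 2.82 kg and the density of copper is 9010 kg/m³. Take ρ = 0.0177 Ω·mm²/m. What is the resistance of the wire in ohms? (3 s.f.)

211 Ω

ρ = 0.0177 Ω·mm²/m = 1.77×10^-8 Ω·m
A = π(d/2)² = π(2.2700e-04 m)² = 1.6188e-07 m²
L = m/(density·A) = 2.82/(9010×1.6188e-07) = 1933 m
R = ρL/A = (1.77×10^-8)(1933)/(1.6188e-07) = 211 Ω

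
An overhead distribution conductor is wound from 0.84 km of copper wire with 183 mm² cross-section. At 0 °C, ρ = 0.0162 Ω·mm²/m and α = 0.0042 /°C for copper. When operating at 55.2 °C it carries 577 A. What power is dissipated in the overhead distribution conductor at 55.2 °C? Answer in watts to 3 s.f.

ρ = 0.0162 Ω·mm²/m = 1.62×10^-8 Ω·m
A = 183 mm² = 1.830e-04 m²
R₍0₎ = ρL/A = (1.62×10^-8)(840)/(1.830e-04) = 0.07436 Ω
R₍55.2₎ = R₍0₎(1 + αΔT) = 0.07436 × (1 + 0.0042×55.2) = 0.0916 Ω
P = I²R = (577)² × 0.0916 = 30500 W

30500 W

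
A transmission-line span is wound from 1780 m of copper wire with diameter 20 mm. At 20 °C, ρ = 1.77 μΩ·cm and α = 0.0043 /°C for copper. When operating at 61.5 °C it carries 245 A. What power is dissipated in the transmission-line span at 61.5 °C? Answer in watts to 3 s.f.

ρ = 1.77 μΩ·cm = 1.77×10^-8 Ω·m
A = π(d/2)² = π(1.0000e-02 m)² = 3.142e-04 m²
R₍20₎ = ρL/A = (1.77×10^-8)(1780)/(3.142e-04) = 0.1003 Ω
R₍61.5₎ = R₍20₎(1 + αΔT) = 0.1003 × (1 + 0.0043×41.5) = 0.1182 Ω
P = I²R = (245)² × 0.1182 = 7090 W

7090 W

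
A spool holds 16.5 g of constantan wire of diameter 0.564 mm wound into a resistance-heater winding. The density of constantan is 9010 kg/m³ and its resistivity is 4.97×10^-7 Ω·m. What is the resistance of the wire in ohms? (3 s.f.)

14.6 Ω

A = π(d/2)² = π(2.8200e-04 m)² = 2.4983e-07 m²
L = m/(density·A) = 0.0165/(9010×2.4983e-07) = 7.33 m
R = ρL/A = (4.97×10^-7)(7.33)/(2.4983e-07) = 14.6 Ω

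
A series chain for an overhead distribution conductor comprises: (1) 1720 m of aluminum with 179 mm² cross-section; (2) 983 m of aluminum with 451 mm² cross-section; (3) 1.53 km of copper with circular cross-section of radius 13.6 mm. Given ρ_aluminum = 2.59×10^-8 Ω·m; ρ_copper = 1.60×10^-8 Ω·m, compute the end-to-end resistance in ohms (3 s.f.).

0.347 Ω

Seg 1: A = 179 mm² = 1.790e-04 m²
R_1 = (2.59×10^-8)(1720)/(1.790e-04) = 0.2489 Ω
Seg 2: A = 451 mm² = 4.510e-04 m²
R_2 = (2.59×10^-8)(983)/(4.510e-04) = 0.05645 Ω
Seg 3: A = πr² = π(1.3600e-02 m)² = 5.811e-04 m²
R_3 = (1.60×10^-8)(1530)/(5.811e-04) = 0.04213 Ω
R_total = R_1 + R_2 + R_3 = 0.347 Ω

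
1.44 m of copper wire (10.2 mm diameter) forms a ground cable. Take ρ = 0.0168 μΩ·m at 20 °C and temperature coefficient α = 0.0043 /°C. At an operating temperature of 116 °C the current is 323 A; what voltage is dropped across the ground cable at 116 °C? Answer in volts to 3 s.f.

ρ = 0.0168 μΩ·m = 1.68×10^-8 Ω·m
A = π(d/2)² = π(5.1000e-03 m)² = 8.171e-05 m²
R₍20₎ = ρL/A = (1.68×10^-8)(1.44)/(8.171e-05) = 2.961×10^-4 Ω
R₍116₎ = R₍20₎(1 + αΔT) = 2.961×10^-4 × (1 + 0.0043×96) = 4.183×10^-4 Ω
V = IR = 323 × 4.183×10^-4 = 0.135 V

0.135 V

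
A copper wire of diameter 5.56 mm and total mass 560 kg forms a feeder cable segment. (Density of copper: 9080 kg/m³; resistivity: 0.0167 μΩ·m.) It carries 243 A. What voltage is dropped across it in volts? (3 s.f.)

425 V

ρ = 0.0167 μΩ·m = 1.67×10^-8 Ω·m
A = π(d/2)² = π(2.7800e-03 m)² = 2.4279e-05 m²
L = m/(density·A) = 560/(9080×2.4279e-05) = 2540 m
R = ρL/A = (1.67×10^-8)(2540)/(2.4279e-05) = 1.747 Ω
V = IR = 243 × 1.747 = 425 V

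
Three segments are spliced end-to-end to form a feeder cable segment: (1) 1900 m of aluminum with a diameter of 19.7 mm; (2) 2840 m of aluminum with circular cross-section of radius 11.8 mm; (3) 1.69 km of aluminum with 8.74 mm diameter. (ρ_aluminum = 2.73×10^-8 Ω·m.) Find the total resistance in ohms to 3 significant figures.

1.12 Ω

Seg 1: A = π(d/2)² = π(9.8500e-03 m)² = 3.048e-04 m²
R_1 = (2.73×10^-8)(1900)/(3.048e-04) = 0.1702 Ω
Seg 2: A = πr² = π(1.1800e-02 m)² = 4.374e-04 m²
R_2 = (2.73×10^-8)(2840)/(4.374e-04) = 0.1772 Ω
Seg 3: A = π(d/2)² = π(4.3700e-03 m)² = 5.999e-05 m²
R_3 = (2.73×10^-8)(1690)/(5.999e-05) = 0.769 Ω
R_total = R_1 + R_2 + R_3 = 1.12 Ω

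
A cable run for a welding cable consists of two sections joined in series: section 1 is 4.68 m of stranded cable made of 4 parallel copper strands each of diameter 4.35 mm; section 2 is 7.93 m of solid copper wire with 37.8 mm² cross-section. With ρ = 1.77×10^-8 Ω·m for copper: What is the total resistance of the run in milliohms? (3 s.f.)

Section 1: A_strand = π(2.1750e-03)² = 1.486e-05 m²; R₁ = ρL/(N·A_s) = (1.77×10^-8)(4.68)/(4×1.486e-05) = 0.001393 Ω
Section 2: A = 37.8 mm² = 3.780e-05 m²
R₂ = (1.77×10^-8)(7.93)/(3.780e-05) = 0.003713 Ω
R = R₁ + R₂ = 5.11 mΩ

5.11 mΩ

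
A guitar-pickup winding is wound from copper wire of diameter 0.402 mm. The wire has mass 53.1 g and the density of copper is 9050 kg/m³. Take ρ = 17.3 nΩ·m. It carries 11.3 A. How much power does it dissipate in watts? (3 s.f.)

ρ = 17.3 nΩ·m = 1.73×10^-8 Ω·m
A = π(d/2)² = π(2.0100e-04 m)² = 1.2692e-07 m²
L = m/(density·A) = 0.0531/(9050×1.2692e-07) = 46.23 m
R = ρL/A = (1.73×10^-8)(46.23)/(1.2692e-07) = 6.301 Ω
P = I²R = (11.3)² × 6.301 = 805 W

805 W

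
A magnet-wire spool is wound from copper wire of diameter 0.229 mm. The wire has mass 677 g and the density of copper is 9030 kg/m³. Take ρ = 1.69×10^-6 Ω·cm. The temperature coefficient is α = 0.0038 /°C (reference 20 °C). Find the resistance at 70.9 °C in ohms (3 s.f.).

891 Ω

ρ = 1.69×10^-6 Ω·cm = 1.69×10^-8 Ω·m
A = π(d/2)² = π(1.1450e-04 m)² = 4.1187e-08 m²
L = m/(density·A) = 0.677/(9030×4.1187e-08) = 1820 m
R = ρL/A = (1.69×10^-8)(1820)/(4.1187e-08) = 746.9 Ω
R(70.9 °C) = 746.9 × (1 + 0.0038×50.9) = 891 Ω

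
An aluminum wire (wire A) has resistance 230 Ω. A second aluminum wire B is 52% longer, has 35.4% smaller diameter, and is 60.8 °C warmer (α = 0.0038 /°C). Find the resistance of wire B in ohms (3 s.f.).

1030 Ω

R ∝ ρL/d² with ρ ∝ (1+αΔT), so R_B/R_A = (1 + 52/100) × (1 − 35.4/100)⁻² × (1 + 0.0038×60.8)
= 1.52 × 2.396 × 1.231 = 4.484
R_B = 4.484 × 230 = 1030 Ω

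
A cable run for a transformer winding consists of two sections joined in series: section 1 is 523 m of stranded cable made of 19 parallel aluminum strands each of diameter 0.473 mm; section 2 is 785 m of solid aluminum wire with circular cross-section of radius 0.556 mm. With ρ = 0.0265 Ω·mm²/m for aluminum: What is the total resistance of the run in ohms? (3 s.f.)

ρ = 0.0265 Ω·mm²/m = 2.65×10^-8 Ω·m
Section 1: A_strand = π(2.3650e-04)² = 1.757e-07 m²; R₁ = ρL/(N·A_s) = (2.65×10^-8)(523)/(19×1.757e-07) = 4.151 Ω
Section 2: A = πr² = π(5.5600e-04 m)² = 9.712e-07 m²
R₂ = (2.65×10^-8)(785)/(9.712e-07) = 21.42 Ω
R = R₁ + R₂ = 25.6 Ω

25.6 Ω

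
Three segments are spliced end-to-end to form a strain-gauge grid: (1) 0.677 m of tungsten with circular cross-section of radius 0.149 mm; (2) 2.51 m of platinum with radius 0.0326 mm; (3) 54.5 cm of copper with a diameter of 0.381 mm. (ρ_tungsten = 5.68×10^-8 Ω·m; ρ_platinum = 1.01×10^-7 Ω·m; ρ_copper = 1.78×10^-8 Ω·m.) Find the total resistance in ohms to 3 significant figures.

Seg 1: A = πr² = π(1.4900e-04 m)² = 6.975e-08 m²
R_1 = (5.68×10^-8)(0.677)/(6.975e-08) = 0.5513 Ω
Seg 2: A = πr² = π(3.2600e-05 m)² = 3.339e-09 m²
R_2 = (1.01×10^-7)(2.51)/(3.339e-09) = 75.93 Ω
Seg 3: A = π(d/2)² = π(1.9050e-04 m)² = 1.140e-07 m²
R_3 = (1.78×10^-8)(0.545)/(1.140e-07) = 0.08509 Ω
R_total = R_1 + R_2 + R_3 = 76.6 Ω

76.6 Ω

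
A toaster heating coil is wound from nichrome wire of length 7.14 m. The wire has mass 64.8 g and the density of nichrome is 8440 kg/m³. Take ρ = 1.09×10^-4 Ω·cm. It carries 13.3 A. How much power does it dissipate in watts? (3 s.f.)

ρ = 1.09×10^-4 Ω·cm = 1.09×10^-6 Ω·m
A = m/(density·L) = 0.0648/(8440×7.14) = 1.0753e-06 m²
R = ρL/A = (1.09×10^-6)(7.14)/(1.0753e-06) = 7.238 Ω
P = I²R = (13.3)² × 7.238 = 1280 W

1280 W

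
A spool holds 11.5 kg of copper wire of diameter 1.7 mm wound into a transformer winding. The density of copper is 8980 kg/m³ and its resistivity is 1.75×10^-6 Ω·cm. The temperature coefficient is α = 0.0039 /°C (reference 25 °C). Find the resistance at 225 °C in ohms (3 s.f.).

7.74 Ω

ρ = 1.75×10^-6 Ω·cm = 1.75×10^-8 Ω·m
A = π(d/2)² = π(8.5000e-04 m)² = 2.2698e-06 m²
L = m/(density·A) = 11.5/(8980×2.2698e-06) = 564.2 m
R = ρL/A = (1.75×10^-8)(564.2)/(2.2698e-06) = 4.35 Ω
R(225 °C) = 4.35 × (1 + 0.0039×200) = 7.74 Ω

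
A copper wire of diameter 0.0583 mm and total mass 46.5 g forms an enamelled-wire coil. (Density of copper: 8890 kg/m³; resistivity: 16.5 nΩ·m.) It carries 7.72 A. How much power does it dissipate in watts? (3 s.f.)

7.22×10^5 W

ρ = 16.5 nΩ·m = 1.65×10^-8 Ω·m
A = π(d/2)² = π(2.9150e-05 m)² = 2.6695e-09 m²
L = m/(density·A) = 0.0465/(8890×2.6695e-09) = 1959 m
R = ρL/A = (1.65×10^-8)(1959)/(2.6695e-09) = 12110 Ω
P = I²R = (7.72)² × 12110 = 7.22×10^5 W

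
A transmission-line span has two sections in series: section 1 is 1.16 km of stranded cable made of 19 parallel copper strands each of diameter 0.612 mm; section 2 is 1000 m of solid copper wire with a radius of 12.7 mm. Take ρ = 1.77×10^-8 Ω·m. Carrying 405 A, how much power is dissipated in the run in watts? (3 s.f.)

6.08×10^5 W

Section 1: A_strand = π(3.0600e-04)² = 2.942e-07 m²; R₁ = ρL/(N·A_s) = (1.77×10^-8)(1160)/(19×2.942e-07) = 3.674 Ω
Section 2: A = πr² = π(1.2700e-02 m)² = 5.067e-04 m²
R₂ = (1.77×10^-8)(1000)/(5.067e-04) = 0.03493 Ω
R = R₁ + R₂ = 3.708 Ω
P = I²R = (405)² × 3.708 = 6.08×10^5 W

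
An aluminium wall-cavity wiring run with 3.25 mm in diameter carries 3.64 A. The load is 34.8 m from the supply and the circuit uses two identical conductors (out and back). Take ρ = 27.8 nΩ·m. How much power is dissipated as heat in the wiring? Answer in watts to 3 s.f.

3.09 W

ρ = 27.8 nΩ·m = 2.78×10^-8 Ω·m
A = π(d/2)² = π(1.6250e-03 m)² = 8.296e-06 m²
Total conductor length (both ways) L = 2 × 34.8 = 69.6 m
R = ρL/A = (2.78×10^-8)(69.6)/(8.296e-06) = 0.2332 Ω
P = I²R = (3.64)² × 0.2332 = 3.09 W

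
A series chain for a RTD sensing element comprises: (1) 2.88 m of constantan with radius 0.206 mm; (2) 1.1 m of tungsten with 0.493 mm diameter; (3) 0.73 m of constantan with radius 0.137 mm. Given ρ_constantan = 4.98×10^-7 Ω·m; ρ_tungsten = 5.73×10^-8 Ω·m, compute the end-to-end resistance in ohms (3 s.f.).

Seg 1: A = πr² = π(2.0600e-04 m)² = 1.333e-07 m²
R_1 = (4.98×10^-7)(2.88)/(1.333e-07) = 10.76 Ω
Seg 2: A = π(d/2)² = π(2.4650e-04 m)² = 1.909e-07 m²
R_2 = (5.73×10^-8)(1.1)/(1.909e-07) = 0.3302 Ω
Seg 3: A = πr² = π(1.3700e-04 m)² = 5.896e-08 m²
R_3 = (4.98×10^-7)(0.73)/(5.896e-08) = 6.165 Ω
R_total = R_1 + R_2 + R_3 = 17.3 Ω

17.3 Ω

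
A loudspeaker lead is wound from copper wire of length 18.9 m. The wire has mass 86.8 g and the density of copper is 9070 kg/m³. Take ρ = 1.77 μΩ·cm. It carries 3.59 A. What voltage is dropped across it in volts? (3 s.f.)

ρ = 1.77 μΩ·cm = 1.77×10^-8 Ω·m
A = m/(density·L) = 0.0868/(9070×18.9) = 5.0635e-07 m²
R = ρL/A = (1.77×10^-8)(18.9)/(5.0635e-07) = 0.6607 Ω
V = IR = 3.59 × 0.6607 = 2.37 V

2.37 V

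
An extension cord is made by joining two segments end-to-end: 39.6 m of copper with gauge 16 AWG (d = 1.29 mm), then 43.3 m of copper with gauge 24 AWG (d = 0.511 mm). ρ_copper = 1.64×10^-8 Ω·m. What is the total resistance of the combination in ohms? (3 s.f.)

Segment 1: A = π(1.29/2 mm)² = π(6.4500e-04 m)² = 1.307e-06 m²
R₁ = ρL/A = (1.64×10^-8)(39.6)/(1.307e-06) = 0.4969 Ω
Segment 2: A = π(0.511/2 mm)² = π(2.5550e-04 m)² = 2.051e-07 m²
R₂ = (1.64×10^-8)(43.3)/(2.051e-07) = 3.463 Ω
R = R₁ + R₂ = 3.96 Ω

3.96 Ω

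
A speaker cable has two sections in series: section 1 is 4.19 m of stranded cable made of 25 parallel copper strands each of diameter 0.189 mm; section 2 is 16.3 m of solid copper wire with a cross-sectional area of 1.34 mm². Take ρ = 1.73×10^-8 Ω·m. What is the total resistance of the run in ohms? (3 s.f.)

Section 1: A_strand = π(9.4500e-05)² = 2.806e-08 m²; R₁ = ρL/(N·A_s) = (1.73×10^-8)(4.19)/(25×2.806e-08) = 0.1033 Ω
Section 2: A = 1.34 mm² = 1.340e-06 m²
R₂ = (1.73×10^-8)(16.3)/(1.340e-06) = 0.2104 Ω
R = R₁ + R₂ = 0.314 Ω

0.314 Ω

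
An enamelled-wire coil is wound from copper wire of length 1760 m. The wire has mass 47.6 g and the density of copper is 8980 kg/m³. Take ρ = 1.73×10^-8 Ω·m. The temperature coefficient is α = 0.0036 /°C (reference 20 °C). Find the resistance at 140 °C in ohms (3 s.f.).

14500 Ω

A = m/(density·L) = 0.0476/(8980×1760) = 3.0117e-09 m²
R = ρL/A = (1.73×10^-8)(1760)/(3.0117e-09) = 10110 Ω
R(140 °C) = 10110 × (1 + 0.0036×120) = 14500 Ω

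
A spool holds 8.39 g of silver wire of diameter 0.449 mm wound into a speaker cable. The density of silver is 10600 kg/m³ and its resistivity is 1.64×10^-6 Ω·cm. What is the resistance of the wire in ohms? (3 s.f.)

0.518 Ω

ρ = 1.64×10^-6 Ω·cm = 1.64×10^-8 Ω·m
A = π(d/2)² = π(2.2450e-04 m)² = 1.5834e-07 m²
L = m/(density·A) = 0.00839/(10600×1.5834e-07) = 4.999 m
R = ρL/A = (1.64×10^-8)(4.999)/(1.5834e-07) = 0.518 Ω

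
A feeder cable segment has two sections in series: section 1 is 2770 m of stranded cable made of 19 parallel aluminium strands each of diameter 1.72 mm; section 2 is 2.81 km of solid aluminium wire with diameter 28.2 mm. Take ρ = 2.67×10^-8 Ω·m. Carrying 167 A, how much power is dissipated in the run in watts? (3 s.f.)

50100 W

Section 1: A_strand = π(8.6000e-04)² = 2.324e-06 m²; R₁ = ρL/(N·A_s) = (2.67×10^-8)(2770)/(19×2.324e-06) = 1.675 Ω
Section 2: A = π(d/2)² = π(1.4100e-02 m)² = 6.246e-04 m²
R₂ = (2.67×10^-8)(2810)/(6.246e-04) = 0.1201 Ω
R = R₁ + R₂ = 1.795 Ω
P = I²R = (167)² × 1.795 = 50100 W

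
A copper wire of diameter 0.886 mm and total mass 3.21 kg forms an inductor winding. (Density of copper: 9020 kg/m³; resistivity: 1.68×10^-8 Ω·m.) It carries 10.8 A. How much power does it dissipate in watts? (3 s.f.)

1830 W

A = π(d/2)² = π(4.4300e-04 m)² = 6.1653e-07 m²
L = m/(density·A) = 3.21/(9020×6.1653e-07) = 577.2 m
R = ρL/A = (1.68×10^-8)(577.2)/(6.1653e-07) = 15.73 Ω
P = I²R = (10.8)² × 15.73 = 1830 W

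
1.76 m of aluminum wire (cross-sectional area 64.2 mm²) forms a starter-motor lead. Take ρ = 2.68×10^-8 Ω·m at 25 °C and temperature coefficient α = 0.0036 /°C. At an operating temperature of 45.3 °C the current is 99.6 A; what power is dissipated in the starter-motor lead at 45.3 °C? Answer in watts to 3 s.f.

7.82 W

A = 64.2 mm² = 6.420e-05 m²
R₍25₎ = ρL/A = (2.68×10^-8)(1.76)/(6.420e-05) = 7.347×10^-4 Ω
R₍45.3₎ = R₍25₎(1 + αΔT) = 7.347×10^-4 × (1 + 0.0036×20.3) = 7.884×10^-4 Ω
P = I²R = (99.6)² × 7.884×10^-4 = 7.82 W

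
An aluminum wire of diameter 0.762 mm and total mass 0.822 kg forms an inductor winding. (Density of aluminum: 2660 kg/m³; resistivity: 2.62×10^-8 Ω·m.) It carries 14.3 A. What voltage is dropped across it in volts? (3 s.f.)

557 V

A = π(d/2)² = π(3.8100e-04 m)² = 4.5604e-07 m²
L = m/(density·A) = 0.822/(2660×4.5604e-07) = 677.6 m
R = ρL/A = (2.62×10^-8)(677.6)/(4.5604e-07) = 38.93 Ω
V = IR = 14.3 × 38.93 = 557 V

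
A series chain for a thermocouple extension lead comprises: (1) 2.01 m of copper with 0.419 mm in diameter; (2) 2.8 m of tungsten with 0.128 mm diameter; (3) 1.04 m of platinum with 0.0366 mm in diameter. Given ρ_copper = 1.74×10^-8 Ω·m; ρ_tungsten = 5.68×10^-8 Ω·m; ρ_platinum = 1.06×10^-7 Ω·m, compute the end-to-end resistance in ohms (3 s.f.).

Seg 1: A = π(d/2)² = π(2.0950e-04 m)² = 1.379e-07 m²
R_1 = (1.74×10^-8)(2.01)/(1.379e-07) = 0.2536 Ω
Seg 2: A = π(d/2)² = π(6.4000e-05 m)² = 1.287e-08 m²
R_2 = (5.68×10^-8)(2.8)/(1.287e-08) = 12.36 Ω
Seg 3: A = π(d/2)² = π(1.8300e-05 m)² = 1.052e-09 m²
R_3 = (1.06×10^-7)(1.04)/(1.052e-09) = 104.8 Ω
R_total = R_1 + R_2 + R_3 = 117 Ω

117 Ω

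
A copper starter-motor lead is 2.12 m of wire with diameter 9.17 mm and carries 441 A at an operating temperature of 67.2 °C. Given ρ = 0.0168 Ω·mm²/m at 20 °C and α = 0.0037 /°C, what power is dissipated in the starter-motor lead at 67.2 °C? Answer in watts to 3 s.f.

123 W

ρ = 0.0168 Ω·mm²/m = 1.68×10^-8 Ω·m
A = π(d/2)² = π(4.5850e-03 m)² = 6.604e-05 m²
R₍20₎ = ρL/A = (1.68×10^-8)(2.12)/(6.604e-05) = 5.393×10^-4 Ω
R₍67.2₎ = R₍20₎(1 + αΔT) = 5.393×10^-4 × (1 + 0.0037×47.2) = 6.335×10^-4 Ω
P = I²R = (441)² × 6.335×10^-4 = 123 W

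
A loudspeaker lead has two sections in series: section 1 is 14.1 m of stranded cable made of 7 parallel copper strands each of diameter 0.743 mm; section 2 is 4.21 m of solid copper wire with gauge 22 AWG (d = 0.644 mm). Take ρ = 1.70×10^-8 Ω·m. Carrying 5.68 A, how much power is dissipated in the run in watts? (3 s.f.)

9.64 W

Section 1: A_strand = π(3.7150e-04)² = 4.336e-07 m²; R₁ = ρL/(N·A_s) = (1.70×10^-8)(14.1)/(7×4.336e-07) = 0.07898 Ω
Section 2: A = π(0.644/2 mm)² = π(3.2200e-04 m)² = 3.257e-07 m²
R₂ = (1.70×10^-8)(4.21)/(3.257e-07) = 0.2197 Ω
R = R₁ + R₂ = 0.2987 Ω
P = I²R = (5.68)² × 0.2987 = 9.64 W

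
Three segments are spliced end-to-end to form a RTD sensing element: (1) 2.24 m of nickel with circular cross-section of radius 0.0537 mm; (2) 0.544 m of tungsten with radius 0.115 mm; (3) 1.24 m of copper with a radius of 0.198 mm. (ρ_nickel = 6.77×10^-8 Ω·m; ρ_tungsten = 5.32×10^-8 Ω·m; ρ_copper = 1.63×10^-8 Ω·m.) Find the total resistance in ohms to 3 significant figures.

Seg 1: A = πr² = π(5.3700e-05 m)² = 9.059e-09 m²
R_1 = (6.77×10^-8)(2.24)/(9.059e-09) = 16.74 Ω
Seg 2: A = πr² = π(1.1500e-04 m)² = 4.155e-08 m²
R_2 = (5.32×10^-8)(0.544)/(4.155e-08) = 0.6966 Ω
Seg 3: A = πr² = π(1.9800e-04 m)² = 1.232e-07 m²
R_3 = (1.63×10^-8)(1.24)/(1.232e-07) = 0.1641 Ω
R_total = R_1 + R_2 + R_3 = 17.6 Ω

17.6 Ω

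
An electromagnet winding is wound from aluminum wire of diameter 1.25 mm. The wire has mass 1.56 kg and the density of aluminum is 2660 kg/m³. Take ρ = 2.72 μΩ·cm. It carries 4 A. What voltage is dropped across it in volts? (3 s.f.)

42.4 V

ρ = 2.72 μΩ·cm = 2.72×10^-8 Ω·m
A = π(d/2)² = π(6.2500e-04 m)² = 1.2272e-06 m²
L = m/(density·A) = 1.56/(2660×1.2272e-06) = 477.9 m
R = ρL/A = (2.72×10^-8)(477.9)/(1.2272e-06) = 10.59 Ω
V = IR = 4 × 10.59 = 42.4 V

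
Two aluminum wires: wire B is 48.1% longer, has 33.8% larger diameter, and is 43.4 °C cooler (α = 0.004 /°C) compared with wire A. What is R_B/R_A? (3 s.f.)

0.684

R ∝ ρL/d² with ρ ∝ (1+αΔT), so R_B/R_A = (1 + 48.1/100) × (1 + 33.8/100)⁻² × (1 − 0.004×43.4)
= 1.481 × 0.5586 × 0.8264 = 0.684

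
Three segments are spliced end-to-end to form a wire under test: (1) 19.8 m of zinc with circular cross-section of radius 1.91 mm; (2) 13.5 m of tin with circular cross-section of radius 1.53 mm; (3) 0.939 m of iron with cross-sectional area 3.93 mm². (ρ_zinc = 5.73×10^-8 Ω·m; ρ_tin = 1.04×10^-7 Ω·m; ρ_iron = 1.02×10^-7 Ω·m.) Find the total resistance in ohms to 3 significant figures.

0.314 Ω

Seg 1: A = πr² = π(1.9100e-03 m)² = 1.146e-05 m²
R_1 = (5.73×10^-8)(19.8)/(1.146e-05) = 0.09899 Ω
Seg 2: A = πr² = π(1.5300e-03 m)² = 7.354e-06 m²
R_2 = (1.04×10^-7)(13.5)/(7.354e-06) = 0.1909 Ω
Seg 3: A = 3.93 mm² = 3.930e-06 m²
R_3 = (1.02×10^-7)(0.939)/(3.930e-06) = 0.02437 Ω
R_total = R_1 + R_2 + R_3 = 0.314 Ω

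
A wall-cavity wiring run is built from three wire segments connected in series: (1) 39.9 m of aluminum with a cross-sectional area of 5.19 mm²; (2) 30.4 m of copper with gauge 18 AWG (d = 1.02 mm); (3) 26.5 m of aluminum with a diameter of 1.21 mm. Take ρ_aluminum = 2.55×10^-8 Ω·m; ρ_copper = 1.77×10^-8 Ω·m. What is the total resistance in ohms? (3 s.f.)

1.44 Ω

Seg 1: A = 5.19 mm² = 5.190e-06 m²
R_1 = (2.55×10^-8)(39.9)/(5.190e-06) = 0.196 Ω
Seg 2: A = π(1.02/2 mm)² = π(5.1000e-04 m)² = 8.171e-07 m²
R_2 = (1.77×10^-8)(30.4)/(8.171e-07) = 0.6585 Ω
Seg 3: A = π(d/2)² = π(6.0500e-04 m)² = 1.150e-06 m²
R_3 = (2.55×10^-8)(26.5)/(1.150e-06) = 0.5877 Ω
R_total = R_1 + R_2 + R_3 = 1.44 Ω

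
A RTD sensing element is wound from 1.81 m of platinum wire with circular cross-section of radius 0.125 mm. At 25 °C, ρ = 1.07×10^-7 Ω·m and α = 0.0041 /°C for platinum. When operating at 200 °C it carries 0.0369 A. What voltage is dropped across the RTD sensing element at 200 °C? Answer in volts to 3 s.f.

0.250 V

A = πr² = π(1.2500e-04 m)² = 4.909e-08 m²
R₍25₎ = ρL/A = (1.07×10^-7)(1.81)/(4.909e-08) = 3.945 Ω
R₍200₎ = R₍25₎(1 + αΔT) = 3.945 × (1 + 0.0041×175) = 6.776 Ω
V = IR = 0.0369 × 6.776 = 0.250 V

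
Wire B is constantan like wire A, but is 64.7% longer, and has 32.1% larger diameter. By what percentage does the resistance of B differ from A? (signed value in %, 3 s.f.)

-5.62%

R ∝ L/d², so R_B/R_A = (1 + 64.7/100) × (1 + 32.1/100)⁻²
= 1.647 × 0.573 = 0.9438
(R_B − R_A)/R_A = 0.9438 − 1 = -5.62%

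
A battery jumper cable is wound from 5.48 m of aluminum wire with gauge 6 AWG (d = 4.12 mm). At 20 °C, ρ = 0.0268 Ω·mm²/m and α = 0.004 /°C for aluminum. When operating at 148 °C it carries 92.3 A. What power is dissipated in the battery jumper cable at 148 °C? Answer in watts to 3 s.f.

142 W

ρ = 0.0268 Ω·mm²/m = 2.68×10^-8 Ω·m
A = π(4.12/2 mm)² = π(2.0600e-03 m)² = 1.333e-05 m²
R₍20₎ = ρL/A = (2.68×10^-8)(5.48)/(1.333e-05) = 0.01102 Ω
R₍148₎ = R₍20₎(1 + αΔT) = 0.01102 × (1 + 0.004×128) = 0.01666 Ω
P = I²R = (92.3)² × 0.01666 = 142 W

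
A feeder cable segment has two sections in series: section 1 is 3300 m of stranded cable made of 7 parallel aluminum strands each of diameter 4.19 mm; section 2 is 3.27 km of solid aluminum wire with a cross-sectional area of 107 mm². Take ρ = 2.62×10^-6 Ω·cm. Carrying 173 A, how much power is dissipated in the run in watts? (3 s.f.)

50800 W

ρ = 2.62×10^-6 Ω·cm = 2.62×10^-8 Ω·m
Section 1: A_strand = π(2.0950e-03)² = 1.379e-05 m²; R₁ = ρL/(N·A_s) = (2.62×10^-8)(3300)/(7×1.379e-05) = 0.8958 Ω
Section 2: A = 107 mm² = 1.070e-04 m²
R₂ = (2.62×10^-8)(3270)/(1.070e-04) = 0.8007 Ω
R = R₁ + R₂ = 1.696 Ω
P = I²R = (173)² × 1.696 = 50800 W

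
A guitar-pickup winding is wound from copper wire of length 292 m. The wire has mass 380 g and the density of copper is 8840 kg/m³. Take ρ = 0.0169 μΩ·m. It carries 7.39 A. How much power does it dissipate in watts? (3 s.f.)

ρ = 0.0169 μΩ·m = 1.69×10^-8 Ω·m
A = m/(density·L) = 0.38/(8840×292) = 1.4721e-07 m²
R = ρL/A = (1.69×10^-8)(292)/(1.4721e-07) = 33.52 Ω
P = I²R = (7.39)² × 33.52 = 1830 W

1830 W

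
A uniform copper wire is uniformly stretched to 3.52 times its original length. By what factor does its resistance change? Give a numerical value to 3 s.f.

12.4

Volume constant ⇒ A' = A/k with k = 3.52. R' = ρ(kL)/(A/k) = k²R.
Factor = 12.4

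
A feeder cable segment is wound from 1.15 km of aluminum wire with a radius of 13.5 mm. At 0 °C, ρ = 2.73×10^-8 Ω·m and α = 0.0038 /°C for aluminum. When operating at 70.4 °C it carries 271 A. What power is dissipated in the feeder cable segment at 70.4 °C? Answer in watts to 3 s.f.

5100 W

A = πr² = π(1.3500e-02 m)² = 5.726e-04 m²
R₍0₎ = ρL/A = (2.73×10^-8)(1150)/(5.726e-04) = 0.05483 Ω
R₍70.4₎ = R₍0₎(1 + αΔT) = 0.05483 × (1 + 0.0038×70.4) = 0.0695 Ω
P = I²R = (271)² × 0.0695 = 5100 W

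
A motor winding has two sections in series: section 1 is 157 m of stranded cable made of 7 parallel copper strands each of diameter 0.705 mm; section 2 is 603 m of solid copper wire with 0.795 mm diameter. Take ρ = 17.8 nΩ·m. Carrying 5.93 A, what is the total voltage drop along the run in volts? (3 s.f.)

134 V

ρ = 17.8 nΩ·m = 1.78×10^-8 Ω·m
Section 1: A_strand = π(3.5250e-04)² = 3.904e-07 m²; R₁ = ρL/(N·A_s) = (1.78×10^-8)(157)/(7×3.904e-07) = 1.023 Ω
Section 2: A = π(d/2)² = π(3.9750e-04 m)² = 4.964e-07 m²
R₂ = (1.78×10^-8)(603)/(4.964e-07) = 21.62 Ω
R = R₁ + R₂ = 22.65 Ω
V = IR = 5.93 × 22.65 = 134 V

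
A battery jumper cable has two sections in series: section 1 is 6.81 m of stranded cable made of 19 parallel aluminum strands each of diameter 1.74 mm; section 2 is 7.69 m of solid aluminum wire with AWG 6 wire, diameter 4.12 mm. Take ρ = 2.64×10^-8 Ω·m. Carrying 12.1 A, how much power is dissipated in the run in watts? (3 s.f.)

2.81 W

Section 1: A_strand = π(8.7000e-04)² = 2.378e-06 m²; R₁ = ρL/(N·A_s) = (2.64×10^-8)(6.81)/(19×2.378e-06) = 0.003979 Ω
Section 2: A = π(4.12/2 mm)² = π(2.0600e-03 m)² = 1.333e-05 m²
R₂ = (2.64×10^-8)(7.69)/(1.333e-05) = 0.01523 Ω
R = R₁ + R₂ = 0.01921 Ω
P = I²R = (12.1)² × 0.01921 = 2.81 W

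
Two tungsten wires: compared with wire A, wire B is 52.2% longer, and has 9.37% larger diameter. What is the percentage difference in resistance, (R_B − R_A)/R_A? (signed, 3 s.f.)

27.2%

R ∝ L/d², so R_B/R_A = (1 + 52.2/100) × (1 + 9.37/100)⁻²
= 1.522 × 0.836 = 1.272
(R_B − R_A)/R_A = 1.272 − 1 = 27.2%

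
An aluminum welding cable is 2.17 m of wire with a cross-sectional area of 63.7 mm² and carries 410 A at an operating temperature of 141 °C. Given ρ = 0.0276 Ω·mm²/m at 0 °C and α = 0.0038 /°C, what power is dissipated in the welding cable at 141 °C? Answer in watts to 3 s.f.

243 W

ρ = 0.0276 Ω·mm²/m = 2.76×10^-8 Ω·m
A = 63.7 mm² = 6.370e-05 m²
R₍0₎ = ρL/A = (2.76×10^-8)(2.17)/(6.370e-05) = 9.402×10^-4 Ω
R₍141₎ = R₍0₎(1 + αΔT) = 9.402×10^-4 × (1 + 0.0038×141) = 0.001444 Ω
P = I²R = (410)² × 0.001444 = 243 W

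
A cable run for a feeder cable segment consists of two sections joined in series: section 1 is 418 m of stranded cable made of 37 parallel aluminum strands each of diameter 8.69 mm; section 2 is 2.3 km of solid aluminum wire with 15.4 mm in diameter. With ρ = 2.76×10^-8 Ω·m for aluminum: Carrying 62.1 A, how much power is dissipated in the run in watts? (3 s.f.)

1330 W

Section 1: A_strand = π(4.3450e-03)² = 5.931e-05 m²; R₁ = ρL/(N·A_s) = (2.76×10^-8)(418)/(37×5.931e-05) = 0.005257 Ω
Section 2: A = π(d/2)² = π(7.7000e-03 m)² = 1.863e-04 m²
R₂ = (2.76×10^-8)(2300)/(1.863e-04) = 0.3408 Ω
R = R₁ + R₂ = 0.3461 Ω
P = I²R = (62.1)² × 0.3461 = 1330 W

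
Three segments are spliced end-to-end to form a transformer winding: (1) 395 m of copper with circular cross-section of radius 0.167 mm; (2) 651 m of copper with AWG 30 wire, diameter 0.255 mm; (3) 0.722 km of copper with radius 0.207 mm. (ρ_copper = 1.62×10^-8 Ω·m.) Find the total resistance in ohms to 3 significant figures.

366 Ω

Seg 1: A = πr² = π(1.6700e-04 m)² = 8.762e-08 m²
R_1 = (1.62×10^-8)(395)/(8.762e-08) = 73.03 Ω
Seg 2: A = π(0.255/2 mm)² = π(1.2750e-04 m)² = 5.107e-08 m²
R_2 = (1.62×10^-8)(651)/(5.107e-08) = 206.5 Ω
Seg 3: A = πr² = π(2.0700e-04 m)² = 1.346e-07 m²
R_3 = (1.62×10^-8)(722)/(1.346e-07) = 86.89 Ω
R_total = R_1 + R_2 + R_3 = 366 Ω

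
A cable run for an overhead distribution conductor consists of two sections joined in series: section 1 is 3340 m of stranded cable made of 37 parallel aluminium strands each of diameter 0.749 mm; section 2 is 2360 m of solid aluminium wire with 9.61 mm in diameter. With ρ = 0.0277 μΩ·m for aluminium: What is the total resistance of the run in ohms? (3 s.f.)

ρ = 0.0277 μΩ·m = 2.77×10^-8 Ω·m
Section 1: A_strand = π(3.7450e-04)² = 4.406e-07 m²; R₁ = ρL/(N·A_s) = (2.77×10^-8)(3340)/(37×4.406e-07) = 5.675 Ω
Section 2: A = π(d/2)² = π(4.8050e-03 m)² = 7.253e-05 m²
R₂ = (2.77×10^-8)(2360)/(7.253e-05) = 0.9013 Ω
R = R₁ + R₂ = 6.58 Ω

6.58 Ω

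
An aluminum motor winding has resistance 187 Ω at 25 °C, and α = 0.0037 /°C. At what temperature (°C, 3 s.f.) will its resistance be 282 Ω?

R = R₀(1 + α(T − T₀)) ⇒ T = T₀ + (R/R₀ − 1)/α
T = 25 + (282/187 − 1)/0.0037 = 25 + (0.508)/0.0037 = 162 °C

162 °C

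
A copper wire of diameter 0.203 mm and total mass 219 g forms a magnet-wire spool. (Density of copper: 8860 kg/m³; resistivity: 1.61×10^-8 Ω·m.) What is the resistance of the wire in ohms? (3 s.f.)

A = π(d/2)² = π(1.0150e-04 m)² = 3.2365e-08 m²
L = m/(density·A) = 0.219/(8860×3.2365e-08) = 763.7 m
R = ρL/A = (1.61×10^-8)(763.7)/(3.2365e-08) = 380 Ω

380 Ω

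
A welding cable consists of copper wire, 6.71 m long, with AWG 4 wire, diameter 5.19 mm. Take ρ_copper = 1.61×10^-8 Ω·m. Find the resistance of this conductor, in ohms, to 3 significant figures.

0.00511 Ω

A = π(5.19/2 mm)² = π(2.5950e-03 m)² = 2.116e-05 m²
R = ρL/A = (1.61×10^-8)(6.71 m)/(2.116e-05 m²) = 0.00511 Ω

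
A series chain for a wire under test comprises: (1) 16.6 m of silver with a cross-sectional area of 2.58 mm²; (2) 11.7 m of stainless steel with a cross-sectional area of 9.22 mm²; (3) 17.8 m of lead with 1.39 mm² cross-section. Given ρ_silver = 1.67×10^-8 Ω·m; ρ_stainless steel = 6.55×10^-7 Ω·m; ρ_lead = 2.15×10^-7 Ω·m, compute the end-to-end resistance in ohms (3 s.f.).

3.69 Ω

Seg 1: A = 2.58 mm² = 2.580e-06 m²
R_1 = (1.67×10^-8)(16.6)/(2.580e-06) = 0.1074 Ω
Seg 2: A = 9.22 mm² = 9.220e-06 m²
R_2 = (6.55×10^-7)(11.7)/(9.220e-06) = 0.8312 Ω
Seg 3: A = 1.39 mm² = 1.390e-06 m²
R_3 = (2.15×10^-7)(17.8)/(1.390e-06) = 2.753 Ω
R_total = R_1 + R_2 + R_3 = 3.69 Ω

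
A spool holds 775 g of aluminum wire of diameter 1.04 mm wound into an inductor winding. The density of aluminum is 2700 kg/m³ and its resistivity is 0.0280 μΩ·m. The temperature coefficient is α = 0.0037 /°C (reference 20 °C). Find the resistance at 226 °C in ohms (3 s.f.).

19.6 Ω

ρ = 0.0280 μΩ·m = 2.80×10^-8 Ω·m
A = π(d/2)² = π(5.2000e-04 m)² = 8.4949e-07 m²
L = m/(density·A) = 0.775/(2700×8.4949e-07) = 337.9 m
R = ρL/A = (2.80×10^-8)(337.9)/(8.4949e-07) = 11.14 Ω
R(226 °C) = 11.14 × (1 + 0.0037×206) = 19.6 Ω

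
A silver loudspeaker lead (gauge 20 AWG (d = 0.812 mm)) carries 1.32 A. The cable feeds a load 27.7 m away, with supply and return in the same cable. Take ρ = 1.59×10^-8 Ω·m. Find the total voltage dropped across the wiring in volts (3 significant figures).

2.25 V

A = π(0.812/2 mm)² = π(4.0600e-04 m)² = 5.178e-07 m²
Total conductor length (both ways) L = 2 × 27.7 = 55.4 m
R = ρL/A = (1.59×10^-8)(55.4)/(5.178e-07) = 1.701 Ω
V = IR = 1.32 × 1.701 = 2.25 V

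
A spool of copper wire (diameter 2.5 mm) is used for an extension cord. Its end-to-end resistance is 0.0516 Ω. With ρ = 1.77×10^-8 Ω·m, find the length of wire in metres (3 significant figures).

14.3 m

A = π(d/2)² = π(1.2500e-03 m)² = 4.909e-06 m²
L = RA/ρ = (0.0516)(4.909e-06)/(1.77×10^-8) = 14.3 m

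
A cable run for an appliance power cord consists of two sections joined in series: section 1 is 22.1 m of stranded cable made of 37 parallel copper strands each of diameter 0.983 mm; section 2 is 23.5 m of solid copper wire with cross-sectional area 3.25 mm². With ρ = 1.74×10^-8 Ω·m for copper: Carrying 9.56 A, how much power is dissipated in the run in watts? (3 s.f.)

Section 1: A_strand = π(4.9150e-04)² = 7.589e-07 m²; R₁ = ρL/(N·A_s) = (1.74×10^-8)(22.1)/(37×7.589e-07) = 0.01369 Ω
Section 2: A = 3.25 mm² = 3.250e-06 m²
R₂ = (1.74×10^-8)(23.5)/(3.250e-06) = 0.1258 Ω
R = R₁ + R₂ = 0.1395 Ω
P = I²R = (9.56)² × 0.1395 = 12.8 W

12.8 W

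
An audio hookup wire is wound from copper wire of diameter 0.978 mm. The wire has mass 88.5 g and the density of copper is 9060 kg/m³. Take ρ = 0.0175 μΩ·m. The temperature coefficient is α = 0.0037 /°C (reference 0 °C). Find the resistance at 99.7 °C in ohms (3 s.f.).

0.415 Ω

ρ = 0.0175 μΩ·m = 1.75×10^-8 Ω·m
A = π(d/2)² = π(4.8900e-04 m)² = 7.5122e-07 m²
L = m/(density·A) = 0.0885/(9060×7.5122e-07) = 13 m
R = ρL/A = (1.75×10^-8)(13)/(7.5122e-07) = 0.3029 Ω
R(99.7 °C) = 0.3029 × (1 + 0.0037×99.7) = 0.415 Ω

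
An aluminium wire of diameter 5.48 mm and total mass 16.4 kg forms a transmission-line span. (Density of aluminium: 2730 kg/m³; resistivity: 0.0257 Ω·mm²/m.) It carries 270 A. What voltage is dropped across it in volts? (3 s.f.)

74.9 V

ρ = 0.0257 Ω·mm²/m = 2.57×10^-8 Ω·m
A = π(d/2)² = π(2.7400e-03 m)² = 2.3586e-05 m²
L = m/(density·A) = 16.4/(2730×2.3586e-05) = 254.7 m
R = ρL/A = (2.57×10^-8)(254.7)/(2.3586e-05) = 0.2775 Ω
V = IR = 270 × 0.2775 = 74.9 V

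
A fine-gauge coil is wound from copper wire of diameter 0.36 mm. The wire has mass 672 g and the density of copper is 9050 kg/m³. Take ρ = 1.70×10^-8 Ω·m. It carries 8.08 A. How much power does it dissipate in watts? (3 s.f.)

A = π(d/2)² = π(1.8000e-04 m)² = 1.0179e-07 m²
L = m/(density·A) = 0.672/(9050×1.0179e-07) = 729.5 m
R = ρL/A = (1.70×10^-8)(729.5)/(1.0179e-07) = 121.8 Ω
P = I²R = (8.08)² × 121.8 = 7950 W

7950 W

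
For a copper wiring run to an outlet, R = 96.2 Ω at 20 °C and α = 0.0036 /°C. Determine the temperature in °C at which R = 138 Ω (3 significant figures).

R = R₀(1 + α(T − T₀)) ⇒ T = T₀ + (R/R₀ − 1)/α
T = 20 + (138/96.2 − 1)/0.0036 = 20 + (0.4345)/0.0036 = 141 °C

141 °C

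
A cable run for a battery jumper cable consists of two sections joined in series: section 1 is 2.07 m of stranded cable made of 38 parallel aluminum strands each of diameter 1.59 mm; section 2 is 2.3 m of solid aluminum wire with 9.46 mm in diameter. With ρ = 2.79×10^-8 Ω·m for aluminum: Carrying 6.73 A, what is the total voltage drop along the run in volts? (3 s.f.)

Section 1: A_strand = π(7.9500e-04)² = 1.986e-06 m²; R₁ = ρL/(N·A_s) = (2.79×10^-8)(2.07)/(38×1.986e-06) = 7.654×10^-4 Ω
Section 2: A = π(d/2)² = π(4.7300e-03 m)² = 7.029e-05 m²
R₂ = (2.79×10^-8)(2.3)/(7.029e-05) = 9.130×10^-4 Ω
R = R₁ + R₂ = 0.001678 Ω
V = IR = 6.73 × 0.001678 = 0.0113 V

0.0113 V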